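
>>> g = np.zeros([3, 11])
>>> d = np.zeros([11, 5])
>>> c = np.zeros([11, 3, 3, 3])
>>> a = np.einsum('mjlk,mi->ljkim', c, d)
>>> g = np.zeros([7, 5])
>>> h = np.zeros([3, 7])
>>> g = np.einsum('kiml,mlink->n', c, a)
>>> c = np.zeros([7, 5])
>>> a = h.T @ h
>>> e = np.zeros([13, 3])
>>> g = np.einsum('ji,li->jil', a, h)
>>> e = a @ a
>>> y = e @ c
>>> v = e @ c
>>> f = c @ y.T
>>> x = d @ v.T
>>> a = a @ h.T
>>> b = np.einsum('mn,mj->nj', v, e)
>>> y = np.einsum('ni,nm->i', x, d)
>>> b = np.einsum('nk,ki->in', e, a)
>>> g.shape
(7, 7, 3)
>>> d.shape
(11, 5)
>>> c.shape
(7, 5)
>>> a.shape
(7, 3)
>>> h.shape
(3, 7)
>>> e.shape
(7, 7)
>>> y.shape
(7,)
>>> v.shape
(7, 5)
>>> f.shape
(7, 7)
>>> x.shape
(11, 7)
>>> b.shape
(3, 7)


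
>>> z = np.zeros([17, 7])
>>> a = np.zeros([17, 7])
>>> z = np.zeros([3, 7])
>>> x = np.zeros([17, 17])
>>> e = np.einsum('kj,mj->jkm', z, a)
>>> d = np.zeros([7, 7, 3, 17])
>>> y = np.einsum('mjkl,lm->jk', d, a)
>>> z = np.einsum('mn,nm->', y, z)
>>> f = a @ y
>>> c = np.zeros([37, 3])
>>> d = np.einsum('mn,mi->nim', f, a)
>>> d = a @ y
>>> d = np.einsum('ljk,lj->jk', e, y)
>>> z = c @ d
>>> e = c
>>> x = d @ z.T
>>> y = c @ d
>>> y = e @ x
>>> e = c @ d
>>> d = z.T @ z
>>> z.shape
(37, 17)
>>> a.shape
(17, 7)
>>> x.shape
(3, 37)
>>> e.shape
(37, 17)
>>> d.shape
(17, 17)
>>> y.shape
(37, 37)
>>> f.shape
(17, 3)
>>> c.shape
(37, 3)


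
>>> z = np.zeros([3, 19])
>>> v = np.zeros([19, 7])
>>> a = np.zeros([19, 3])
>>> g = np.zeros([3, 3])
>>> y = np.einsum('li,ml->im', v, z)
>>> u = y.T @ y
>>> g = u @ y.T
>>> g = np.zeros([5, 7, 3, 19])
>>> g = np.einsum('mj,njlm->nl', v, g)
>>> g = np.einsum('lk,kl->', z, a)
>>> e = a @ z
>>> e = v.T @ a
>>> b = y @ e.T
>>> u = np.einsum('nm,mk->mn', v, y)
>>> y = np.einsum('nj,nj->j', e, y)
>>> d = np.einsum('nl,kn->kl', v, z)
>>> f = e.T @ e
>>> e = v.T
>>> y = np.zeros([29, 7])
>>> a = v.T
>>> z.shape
(3, 19)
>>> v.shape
(19, 7)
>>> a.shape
(7, 19)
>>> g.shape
()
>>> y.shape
(29, 7)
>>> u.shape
(7, 19)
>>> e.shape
(7, 19)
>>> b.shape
(7, 7)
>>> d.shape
(3, 7)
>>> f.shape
(3, 3)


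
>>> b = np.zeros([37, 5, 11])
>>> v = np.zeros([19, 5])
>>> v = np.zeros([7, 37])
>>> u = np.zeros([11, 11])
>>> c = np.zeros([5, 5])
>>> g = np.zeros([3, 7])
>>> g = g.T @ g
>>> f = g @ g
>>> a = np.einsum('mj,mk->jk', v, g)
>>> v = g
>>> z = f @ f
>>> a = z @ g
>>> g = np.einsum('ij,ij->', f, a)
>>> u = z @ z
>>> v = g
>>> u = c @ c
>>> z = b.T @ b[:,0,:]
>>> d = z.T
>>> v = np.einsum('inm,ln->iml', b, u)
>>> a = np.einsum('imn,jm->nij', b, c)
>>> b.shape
(37, 5, 11)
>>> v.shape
(37, 11, 5)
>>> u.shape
(5, 5)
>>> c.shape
(5, 5)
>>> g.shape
()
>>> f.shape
(7, 7)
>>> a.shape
(11, 37, 5)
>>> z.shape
(11, 5, 11)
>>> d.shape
(11, 5, 11)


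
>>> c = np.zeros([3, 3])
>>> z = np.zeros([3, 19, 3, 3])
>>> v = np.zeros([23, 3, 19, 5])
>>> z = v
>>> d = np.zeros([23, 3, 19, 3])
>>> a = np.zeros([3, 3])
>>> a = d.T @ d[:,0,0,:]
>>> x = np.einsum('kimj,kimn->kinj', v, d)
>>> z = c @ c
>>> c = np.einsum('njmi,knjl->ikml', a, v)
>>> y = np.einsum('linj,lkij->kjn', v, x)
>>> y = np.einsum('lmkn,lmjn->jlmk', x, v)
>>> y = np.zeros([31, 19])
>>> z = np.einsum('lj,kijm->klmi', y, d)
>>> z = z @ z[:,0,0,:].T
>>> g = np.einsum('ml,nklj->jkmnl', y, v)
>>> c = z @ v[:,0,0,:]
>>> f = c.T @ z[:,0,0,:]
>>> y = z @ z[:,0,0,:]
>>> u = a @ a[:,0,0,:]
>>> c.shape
(23, 31, 3, 5)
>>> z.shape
(23, 31, 3, 23)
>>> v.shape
(23, 3, 19, 5)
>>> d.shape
(23, 3, 19, 3)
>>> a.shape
(3, 19, 3, 3)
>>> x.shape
(23, 3, 3, 5)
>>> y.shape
(23, 31, 3, 23)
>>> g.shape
(5, 3, 31, 23, 19)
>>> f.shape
(5, 3, 31, 23)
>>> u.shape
(3, 19, 3, 3)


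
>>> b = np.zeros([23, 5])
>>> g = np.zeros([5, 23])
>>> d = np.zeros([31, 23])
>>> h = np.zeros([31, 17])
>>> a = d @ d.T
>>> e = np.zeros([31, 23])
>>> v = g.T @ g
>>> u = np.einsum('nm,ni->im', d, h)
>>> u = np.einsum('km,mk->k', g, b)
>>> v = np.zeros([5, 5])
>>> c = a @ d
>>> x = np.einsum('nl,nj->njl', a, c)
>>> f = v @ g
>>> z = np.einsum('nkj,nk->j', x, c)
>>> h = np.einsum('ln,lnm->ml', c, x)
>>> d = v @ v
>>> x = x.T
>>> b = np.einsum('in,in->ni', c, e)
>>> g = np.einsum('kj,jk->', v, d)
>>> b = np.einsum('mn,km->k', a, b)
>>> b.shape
(23,)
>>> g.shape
()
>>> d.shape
(5, 5)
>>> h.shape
(31, 31)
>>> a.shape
(31, 31)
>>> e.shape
(31, 23)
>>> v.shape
(5, 5)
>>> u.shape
(5,)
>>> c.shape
(31, 23)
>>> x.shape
(31, 23, 31)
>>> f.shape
(5, 23)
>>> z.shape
(31,)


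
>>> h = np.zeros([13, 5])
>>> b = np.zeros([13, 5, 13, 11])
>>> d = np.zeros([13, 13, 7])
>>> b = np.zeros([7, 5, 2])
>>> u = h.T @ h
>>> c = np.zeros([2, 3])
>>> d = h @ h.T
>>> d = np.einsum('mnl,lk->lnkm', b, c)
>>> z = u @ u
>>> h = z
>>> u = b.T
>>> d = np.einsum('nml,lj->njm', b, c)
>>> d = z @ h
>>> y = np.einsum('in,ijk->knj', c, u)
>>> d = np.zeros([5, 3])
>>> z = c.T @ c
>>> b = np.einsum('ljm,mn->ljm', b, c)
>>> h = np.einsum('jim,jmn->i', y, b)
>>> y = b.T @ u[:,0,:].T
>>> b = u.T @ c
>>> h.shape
(3,)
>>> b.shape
(7, 5, 3)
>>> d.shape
(5, 3)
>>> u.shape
(2, 5, 7)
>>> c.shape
(2, 3)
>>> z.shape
(3, 3)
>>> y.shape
(2, 5, 2)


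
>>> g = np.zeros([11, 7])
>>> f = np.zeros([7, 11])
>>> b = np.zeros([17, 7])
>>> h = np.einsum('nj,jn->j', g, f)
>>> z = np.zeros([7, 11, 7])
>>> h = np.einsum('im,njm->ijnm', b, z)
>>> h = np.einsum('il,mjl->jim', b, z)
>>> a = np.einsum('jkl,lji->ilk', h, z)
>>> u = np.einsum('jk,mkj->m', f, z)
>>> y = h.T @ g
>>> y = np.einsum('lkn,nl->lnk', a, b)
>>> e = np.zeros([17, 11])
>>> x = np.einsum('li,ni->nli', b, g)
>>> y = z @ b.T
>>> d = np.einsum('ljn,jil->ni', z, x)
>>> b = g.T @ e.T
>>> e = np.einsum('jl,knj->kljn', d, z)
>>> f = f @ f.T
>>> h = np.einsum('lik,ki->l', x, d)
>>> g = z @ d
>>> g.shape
(7, 11, 17)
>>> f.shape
(7, 7)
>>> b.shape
(7, 17)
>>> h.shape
(11,)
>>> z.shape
(7, 11, 7)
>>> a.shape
(7, 7, 17)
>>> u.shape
(7,)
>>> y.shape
(7, 11, 17)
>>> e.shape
(7, 17, 7, 11)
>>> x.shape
(11, 17, 7)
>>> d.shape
(7, 17)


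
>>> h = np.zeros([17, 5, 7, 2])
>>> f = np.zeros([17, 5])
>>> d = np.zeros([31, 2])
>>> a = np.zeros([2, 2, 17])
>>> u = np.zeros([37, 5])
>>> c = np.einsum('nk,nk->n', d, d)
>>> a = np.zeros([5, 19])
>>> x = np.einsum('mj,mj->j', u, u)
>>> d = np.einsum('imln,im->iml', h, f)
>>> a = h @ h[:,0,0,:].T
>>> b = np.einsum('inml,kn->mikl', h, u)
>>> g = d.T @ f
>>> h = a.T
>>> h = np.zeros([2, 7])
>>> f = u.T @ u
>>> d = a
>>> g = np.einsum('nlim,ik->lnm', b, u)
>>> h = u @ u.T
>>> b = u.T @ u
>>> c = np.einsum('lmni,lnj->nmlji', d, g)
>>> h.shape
(37, 37)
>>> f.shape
(5, 5)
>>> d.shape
(17, 5, 7, 17)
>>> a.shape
(17, 5, 7, 17)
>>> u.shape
(37, 5)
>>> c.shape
(7, 5, 17, 2, 17)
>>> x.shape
(5,)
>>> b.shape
(5, 5)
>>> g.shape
(17, 7, 2)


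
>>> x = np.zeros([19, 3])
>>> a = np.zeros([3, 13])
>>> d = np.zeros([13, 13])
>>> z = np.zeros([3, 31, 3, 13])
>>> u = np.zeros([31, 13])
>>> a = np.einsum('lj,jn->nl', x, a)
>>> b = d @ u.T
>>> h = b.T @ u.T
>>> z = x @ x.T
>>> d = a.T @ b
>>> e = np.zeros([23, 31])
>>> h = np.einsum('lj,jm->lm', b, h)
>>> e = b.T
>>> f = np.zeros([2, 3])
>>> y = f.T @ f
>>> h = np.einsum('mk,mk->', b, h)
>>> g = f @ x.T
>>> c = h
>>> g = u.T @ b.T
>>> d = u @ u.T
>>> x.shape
(19, 3)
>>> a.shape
(13, 19)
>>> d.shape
(31, 31)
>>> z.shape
(19, 19)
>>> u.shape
(31, 13)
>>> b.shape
(13, 31)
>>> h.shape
()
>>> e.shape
(31, 13)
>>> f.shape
(2, 3)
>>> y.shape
(3, 3)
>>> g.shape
(13, 13)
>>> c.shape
()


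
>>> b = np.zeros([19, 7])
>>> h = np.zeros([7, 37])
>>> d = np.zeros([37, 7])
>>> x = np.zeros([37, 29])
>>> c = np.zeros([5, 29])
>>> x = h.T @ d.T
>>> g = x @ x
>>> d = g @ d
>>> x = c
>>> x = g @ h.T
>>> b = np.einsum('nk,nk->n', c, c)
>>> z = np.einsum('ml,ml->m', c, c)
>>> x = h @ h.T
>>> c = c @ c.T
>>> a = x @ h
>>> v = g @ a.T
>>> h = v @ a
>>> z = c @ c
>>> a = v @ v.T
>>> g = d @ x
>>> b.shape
(5,)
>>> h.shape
(37, 37)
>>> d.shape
(37, 7)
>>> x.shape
(7, 7)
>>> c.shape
(5, 5)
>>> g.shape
(37, 7)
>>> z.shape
(5, 5)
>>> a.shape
(37, 37)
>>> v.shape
(37, 7)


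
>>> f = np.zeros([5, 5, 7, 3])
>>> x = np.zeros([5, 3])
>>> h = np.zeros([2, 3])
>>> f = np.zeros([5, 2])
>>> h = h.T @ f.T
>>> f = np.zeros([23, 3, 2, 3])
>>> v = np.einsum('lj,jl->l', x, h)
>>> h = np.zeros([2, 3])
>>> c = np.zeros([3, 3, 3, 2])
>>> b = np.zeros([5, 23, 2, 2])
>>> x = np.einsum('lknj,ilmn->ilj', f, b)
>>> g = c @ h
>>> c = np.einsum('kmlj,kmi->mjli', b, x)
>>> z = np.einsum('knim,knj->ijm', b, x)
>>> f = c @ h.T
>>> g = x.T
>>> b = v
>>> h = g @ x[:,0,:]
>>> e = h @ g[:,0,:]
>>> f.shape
(23, 2, 2, 2)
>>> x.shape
(5, 23, 3)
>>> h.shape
(3, 23, 3)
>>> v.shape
(5,)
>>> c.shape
(23, 2, 2, 3)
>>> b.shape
(5,)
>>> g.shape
(3, 23, 5)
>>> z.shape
(2, 3, 2)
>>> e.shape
(3, 23, 5)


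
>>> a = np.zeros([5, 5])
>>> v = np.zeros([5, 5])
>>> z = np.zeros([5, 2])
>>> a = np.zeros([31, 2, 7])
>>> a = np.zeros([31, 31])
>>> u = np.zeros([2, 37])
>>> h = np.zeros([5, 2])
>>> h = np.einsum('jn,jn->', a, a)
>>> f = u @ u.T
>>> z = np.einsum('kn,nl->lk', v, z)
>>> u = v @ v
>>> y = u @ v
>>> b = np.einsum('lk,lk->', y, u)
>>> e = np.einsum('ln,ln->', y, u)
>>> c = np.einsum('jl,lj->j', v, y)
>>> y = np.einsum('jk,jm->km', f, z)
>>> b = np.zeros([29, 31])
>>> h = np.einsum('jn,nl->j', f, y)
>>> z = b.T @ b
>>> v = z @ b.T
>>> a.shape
(31, 31)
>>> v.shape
(31, 29)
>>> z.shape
(31, 31)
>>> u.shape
(5, 5)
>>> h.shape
(2,)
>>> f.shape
(2, 2)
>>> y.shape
(2, 5)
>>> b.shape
(29, 31)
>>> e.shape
()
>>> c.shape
(5,)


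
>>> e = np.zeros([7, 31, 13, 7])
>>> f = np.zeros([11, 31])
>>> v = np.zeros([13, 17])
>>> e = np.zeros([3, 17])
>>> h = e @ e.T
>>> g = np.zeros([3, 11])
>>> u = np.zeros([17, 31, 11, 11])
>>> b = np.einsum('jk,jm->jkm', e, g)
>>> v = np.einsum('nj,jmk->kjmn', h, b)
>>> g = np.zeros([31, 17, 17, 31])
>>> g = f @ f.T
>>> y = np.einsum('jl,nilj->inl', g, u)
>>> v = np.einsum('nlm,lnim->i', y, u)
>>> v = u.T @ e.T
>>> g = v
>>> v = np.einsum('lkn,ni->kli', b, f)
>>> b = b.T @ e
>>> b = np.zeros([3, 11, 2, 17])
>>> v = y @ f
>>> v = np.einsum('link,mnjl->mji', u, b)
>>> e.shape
(3, 17)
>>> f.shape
(11, 31)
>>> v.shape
(3, 2, 31)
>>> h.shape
(3, 3)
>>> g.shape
(11, 11, 31, 3)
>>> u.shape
(17, 31, 11, 11)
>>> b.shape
(3, 11, 2, 17)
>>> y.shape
(31, 17, 11)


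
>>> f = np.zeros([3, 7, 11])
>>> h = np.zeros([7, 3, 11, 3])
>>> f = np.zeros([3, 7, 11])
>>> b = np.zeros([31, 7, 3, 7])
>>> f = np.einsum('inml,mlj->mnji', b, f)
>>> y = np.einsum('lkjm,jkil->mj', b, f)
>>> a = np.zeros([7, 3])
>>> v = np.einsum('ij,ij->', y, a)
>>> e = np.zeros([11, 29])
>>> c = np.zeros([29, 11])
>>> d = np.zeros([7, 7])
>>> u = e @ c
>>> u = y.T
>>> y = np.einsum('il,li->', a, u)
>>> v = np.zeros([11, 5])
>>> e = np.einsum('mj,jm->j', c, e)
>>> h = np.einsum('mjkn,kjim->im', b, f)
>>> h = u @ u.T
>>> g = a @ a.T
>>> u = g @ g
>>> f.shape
(3, 7, 11, 31)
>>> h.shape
(3, 3)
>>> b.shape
(31, 7, 3, 7)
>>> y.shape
()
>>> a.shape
(7, 3)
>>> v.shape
(11, 5)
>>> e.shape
(11,)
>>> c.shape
(29, 11)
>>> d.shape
(7, 7)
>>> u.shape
(7, 7)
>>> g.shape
(7, 7)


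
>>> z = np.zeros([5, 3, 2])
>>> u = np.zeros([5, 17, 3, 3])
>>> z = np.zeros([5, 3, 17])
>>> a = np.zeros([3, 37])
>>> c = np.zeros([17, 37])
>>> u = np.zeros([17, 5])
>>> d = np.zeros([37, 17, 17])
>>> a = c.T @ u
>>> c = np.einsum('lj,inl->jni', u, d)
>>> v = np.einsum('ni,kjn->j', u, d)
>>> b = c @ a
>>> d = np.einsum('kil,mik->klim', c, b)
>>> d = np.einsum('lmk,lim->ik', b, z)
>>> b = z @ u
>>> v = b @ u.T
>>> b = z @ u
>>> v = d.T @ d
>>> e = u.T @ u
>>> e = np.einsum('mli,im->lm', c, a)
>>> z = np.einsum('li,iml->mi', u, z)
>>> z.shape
(3, 5)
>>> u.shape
(17, 5)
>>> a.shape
(37, 5)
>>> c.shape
(5, 17, 37)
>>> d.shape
(3, 5)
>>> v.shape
(5, 5)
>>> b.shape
(5, 3, 5)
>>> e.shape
(17, 5)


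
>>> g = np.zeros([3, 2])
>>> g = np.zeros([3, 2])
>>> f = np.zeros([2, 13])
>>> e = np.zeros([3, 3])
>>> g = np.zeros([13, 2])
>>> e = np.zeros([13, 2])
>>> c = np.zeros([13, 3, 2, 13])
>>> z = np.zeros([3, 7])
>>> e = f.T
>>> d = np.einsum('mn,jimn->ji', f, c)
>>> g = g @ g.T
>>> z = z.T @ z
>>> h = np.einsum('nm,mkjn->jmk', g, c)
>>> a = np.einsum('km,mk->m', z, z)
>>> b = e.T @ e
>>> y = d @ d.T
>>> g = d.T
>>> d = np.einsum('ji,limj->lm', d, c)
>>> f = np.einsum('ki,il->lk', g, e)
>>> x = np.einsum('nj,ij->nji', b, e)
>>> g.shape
(3, 13)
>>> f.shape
(2, 3)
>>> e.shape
(13, 2)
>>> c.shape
(13, 3, 2, 13)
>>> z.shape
(7, 7)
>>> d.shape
(13, 2)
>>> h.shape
(2, 13, 3)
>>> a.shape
(7,)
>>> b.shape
(2, 2)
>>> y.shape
(13, 13)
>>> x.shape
(2, 2, 13)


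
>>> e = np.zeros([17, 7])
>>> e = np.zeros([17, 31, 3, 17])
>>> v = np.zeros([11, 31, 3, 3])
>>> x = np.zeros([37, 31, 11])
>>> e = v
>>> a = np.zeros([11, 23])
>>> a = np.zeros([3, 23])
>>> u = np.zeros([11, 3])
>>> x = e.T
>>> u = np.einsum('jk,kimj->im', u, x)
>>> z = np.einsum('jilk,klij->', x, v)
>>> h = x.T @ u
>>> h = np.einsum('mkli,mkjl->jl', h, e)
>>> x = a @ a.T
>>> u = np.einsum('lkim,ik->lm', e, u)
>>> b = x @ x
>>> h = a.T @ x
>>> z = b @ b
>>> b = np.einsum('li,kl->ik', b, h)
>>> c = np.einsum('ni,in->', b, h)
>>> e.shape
(11, 31, 3, 3)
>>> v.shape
(11, 31, 3, 3)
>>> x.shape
(3, 3)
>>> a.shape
(3, 23)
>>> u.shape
(11, 3)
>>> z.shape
(3, 3)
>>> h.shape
(23, 3)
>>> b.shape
(3, 23)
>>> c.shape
()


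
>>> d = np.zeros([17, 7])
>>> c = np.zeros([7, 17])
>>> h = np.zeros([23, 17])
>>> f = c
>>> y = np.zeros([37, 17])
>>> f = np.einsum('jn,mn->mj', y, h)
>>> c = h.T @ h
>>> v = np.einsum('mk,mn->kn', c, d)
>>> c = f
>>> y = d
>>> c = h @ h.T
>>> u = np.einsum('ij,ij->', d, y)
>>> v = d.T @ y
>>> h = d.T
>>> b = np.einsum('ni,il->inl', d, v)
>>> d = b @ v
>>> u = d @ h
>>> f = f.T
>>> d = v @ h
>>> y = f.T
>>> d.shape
(7, 17)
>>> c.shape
(23, 23)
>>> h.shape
(7, 17)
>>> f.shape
(37, 23)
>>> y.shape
(23, 37)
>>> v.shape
(7, 7)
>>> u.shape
(7, 17, 17)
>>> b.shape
(7, 17, 7)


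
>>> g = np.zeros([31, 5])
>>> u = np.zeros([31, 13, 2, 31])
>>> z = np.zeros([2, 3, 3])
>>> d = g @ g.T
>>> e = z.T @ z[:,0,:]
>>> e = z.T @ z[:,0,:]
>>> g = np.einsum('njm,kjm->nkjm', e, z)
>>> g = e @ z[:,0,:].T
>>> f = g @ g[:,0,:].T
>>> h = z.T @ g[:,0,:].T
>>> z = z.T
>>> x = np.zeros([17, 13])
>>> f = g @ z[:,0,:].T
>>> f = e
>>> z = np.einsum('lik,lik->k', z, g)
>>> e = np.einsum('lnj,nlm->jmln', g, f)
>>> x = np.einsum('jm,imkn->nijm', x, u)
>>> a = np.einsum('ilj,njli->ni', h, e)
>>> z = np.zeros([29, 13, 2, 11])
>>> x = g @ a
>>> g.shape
(3, 3, 2)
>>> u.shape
(31, 13, 2, 31)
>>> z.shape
(29, 13, 2, 11)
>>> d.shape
(31, 31)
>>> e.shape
(2, 3, 3, 3)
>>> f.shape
(3, 3, 3)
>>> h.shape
(3, 3, 3)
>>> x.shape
(3, 3, 3)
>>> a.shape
(2, 3)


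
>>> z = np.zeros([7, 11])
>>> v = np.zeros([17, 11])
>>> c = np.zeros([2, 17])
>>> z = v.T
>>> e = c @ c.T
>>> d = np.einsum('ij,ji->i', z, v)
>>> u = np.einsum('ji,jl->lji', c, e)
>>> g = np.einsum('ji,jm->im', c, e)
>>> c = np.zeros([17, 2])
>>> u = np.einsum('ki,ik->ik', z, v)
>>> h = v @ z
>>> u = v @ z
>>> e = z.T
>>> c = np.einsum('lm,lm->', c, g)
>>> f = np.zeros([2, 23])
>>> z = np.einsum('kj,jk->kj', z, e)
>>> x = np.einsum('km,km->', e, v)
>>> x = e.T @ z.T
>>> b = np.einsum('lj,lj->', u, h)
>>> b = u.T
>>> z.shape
(11, 17)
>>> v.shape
(17, 11)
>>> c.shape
()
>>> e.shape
(17, 11)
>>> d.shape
(11,)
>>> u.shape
(17, 17)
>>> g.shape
(17, 2)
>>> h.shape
(17, 17)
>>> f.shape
(2, 23)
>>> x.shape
(11, 11)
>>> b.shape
(17, 17)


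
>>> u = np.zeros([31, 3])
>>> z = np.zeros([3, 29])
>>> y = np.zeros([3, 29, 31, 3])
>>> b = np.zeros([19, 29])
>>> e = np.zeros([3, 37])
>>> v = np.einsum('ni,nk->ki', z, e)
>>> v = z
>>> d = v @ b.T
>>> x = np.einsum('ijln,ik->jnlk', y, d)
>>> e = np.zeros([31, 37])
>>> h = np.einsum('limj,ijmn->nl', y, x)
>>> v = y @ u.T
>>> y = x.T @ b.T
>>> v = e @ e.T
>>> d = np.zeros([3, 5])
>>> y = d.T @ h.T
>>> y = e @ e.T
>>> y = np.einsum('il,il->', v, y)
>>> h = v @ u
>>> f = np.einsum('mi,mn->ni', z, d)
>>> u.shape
(31, 3)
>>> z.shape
(3, 29)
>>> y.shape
()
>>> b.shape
(19, 29)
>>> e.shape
(31, 37)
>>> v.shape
(31, 31)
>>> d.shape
(3, 5)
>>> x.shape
(29, 3, 31, 19)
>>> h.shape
(31, 3)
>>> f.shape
(5, 29)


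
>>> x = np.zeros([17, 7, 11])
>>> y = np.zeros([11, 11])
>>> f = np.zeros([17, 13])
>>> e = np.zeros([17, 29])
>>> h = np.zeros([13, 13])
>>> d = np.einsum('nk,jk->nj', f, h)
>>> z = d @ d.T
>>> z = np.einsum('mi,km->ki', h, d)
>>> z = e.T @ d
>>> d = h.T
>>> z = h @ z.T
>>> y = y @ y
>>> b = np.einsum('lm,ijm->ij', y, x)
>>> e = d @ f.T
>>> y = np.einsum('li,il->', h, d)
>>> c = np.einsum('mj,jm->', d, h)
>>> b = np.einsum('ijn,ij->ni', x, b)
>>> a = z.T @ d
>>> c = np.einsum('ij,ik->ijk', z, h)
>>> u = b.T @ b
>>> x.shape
(17, 7, 11)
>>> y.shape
()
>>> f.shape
(17, 13)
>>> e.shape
(13, 17)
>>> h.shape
(13, 13)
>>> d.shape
(13, 13)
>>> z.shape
(13, 29)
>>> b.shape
(11, 17)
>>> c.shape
(13, 29, 13)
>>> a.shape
(29, 13)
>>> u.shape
(17, 17)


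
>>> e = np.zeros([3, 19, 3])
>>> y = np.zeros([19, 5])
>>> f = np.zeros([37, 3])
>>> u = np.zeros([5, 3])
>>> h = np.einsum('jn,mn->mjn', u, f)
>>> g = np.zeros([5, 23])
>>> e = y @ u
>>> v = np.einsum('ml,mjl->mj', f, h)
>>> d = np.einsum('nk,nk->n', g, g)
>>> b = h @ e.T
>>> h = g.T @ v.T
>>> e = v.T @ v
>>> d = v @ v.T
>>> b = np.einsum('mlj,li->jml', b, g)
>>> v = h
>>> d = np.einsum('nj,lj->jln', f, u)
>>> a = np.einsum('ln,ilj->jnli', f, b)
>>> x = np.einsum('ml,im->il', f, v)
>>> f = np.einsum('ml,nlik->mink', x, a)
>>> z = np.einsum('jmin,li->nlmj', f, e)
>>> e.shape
(5, 5)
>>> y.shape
(19, 5)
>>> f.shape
(23, 37, 5, 19)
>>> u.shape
(5, 3)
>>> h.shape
(23, 37)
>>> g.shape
(5, 23)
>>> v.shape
(23, 37)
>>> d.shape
(3, 5, 37)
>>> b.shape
(19, 37, 5)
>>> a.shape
(5, 3, 37, 19)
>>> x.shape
(23, 3)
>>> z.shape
(19, 5, 37, 23)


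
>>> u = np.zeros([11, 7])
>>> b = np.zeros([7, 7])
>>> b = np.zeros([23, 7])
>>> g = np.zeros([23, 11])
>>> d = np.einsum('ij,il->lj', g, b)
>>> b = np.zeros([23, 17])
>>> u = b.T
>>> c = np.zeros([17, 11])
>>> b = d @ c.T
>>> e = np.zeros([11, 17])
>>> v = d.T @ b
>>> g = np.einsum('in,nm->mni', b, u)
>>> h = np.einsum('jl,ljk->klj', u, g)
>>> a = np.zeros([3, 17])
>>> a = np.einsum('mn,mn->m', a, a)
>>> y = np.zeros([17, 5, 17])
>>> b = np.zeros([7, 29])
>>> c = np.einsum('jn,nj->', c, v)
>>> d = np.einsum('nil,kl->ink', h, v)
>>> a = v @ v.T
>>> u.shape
(17, 23)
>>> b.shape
(7, 29)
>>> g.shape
(23, 17, 7)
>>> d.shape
(23, 7, 11)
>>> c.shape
()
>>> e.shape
(11, 17)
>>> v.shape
(11, 17)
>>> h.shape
(7, 23, 17)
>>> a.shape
(11, 11)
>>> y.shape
(17, 5, 17)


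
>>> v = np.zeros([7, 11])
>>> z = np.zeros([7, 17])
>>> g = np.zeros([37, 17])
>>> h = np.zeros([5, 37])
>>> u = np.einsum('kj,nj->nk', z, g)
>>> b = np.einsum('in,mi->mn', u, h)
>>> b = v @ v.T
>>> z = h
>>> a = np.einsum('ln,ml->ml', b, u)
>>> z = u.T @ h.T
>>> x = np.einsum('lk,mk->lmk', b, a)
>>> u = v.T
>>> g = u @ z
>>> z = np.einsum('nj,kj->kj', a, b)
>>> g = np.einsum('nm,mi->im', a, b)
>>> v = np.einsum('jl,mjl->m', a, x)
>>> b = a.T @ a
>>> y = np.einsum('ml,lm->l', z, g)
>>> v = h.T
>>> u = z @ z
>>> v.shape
(37, 5)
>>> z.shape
(7, 7)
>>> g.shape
(7, 7)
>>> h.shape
(5, 37)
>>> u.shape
(7, 7)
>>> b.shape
(7, 7)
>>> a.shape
(37, 7)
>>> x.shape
(7, 37, 7)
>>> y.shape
(7,)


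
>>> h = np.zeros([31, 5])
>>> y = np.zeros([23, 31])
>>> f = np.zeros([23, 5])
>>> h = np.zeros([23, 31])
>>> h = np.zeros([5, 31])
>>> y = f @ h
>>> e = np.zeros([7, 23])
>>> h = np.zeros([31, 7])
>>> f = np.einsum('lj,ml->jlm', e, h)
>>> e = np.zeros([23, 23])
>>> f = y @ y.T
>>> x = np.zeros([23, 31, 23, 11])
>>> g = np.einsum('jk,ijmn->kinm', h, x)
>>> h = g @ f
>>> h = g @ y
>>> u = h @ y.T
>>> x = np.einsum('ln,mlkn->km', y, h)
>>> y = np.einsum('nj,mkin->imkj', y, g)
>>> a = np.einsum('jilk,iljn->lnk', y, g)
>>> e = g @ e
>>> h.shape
(7, 23, 11, 31)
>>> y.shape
(11, 7, 23, 31)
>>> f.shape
(23, 23)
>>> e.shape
(7, 23, 11, 23)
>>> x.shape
(11, 7)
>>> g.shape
(7, 23, 11, 23)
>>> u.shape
(7, 23, 11, 23)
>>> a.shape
(23, 23, 31)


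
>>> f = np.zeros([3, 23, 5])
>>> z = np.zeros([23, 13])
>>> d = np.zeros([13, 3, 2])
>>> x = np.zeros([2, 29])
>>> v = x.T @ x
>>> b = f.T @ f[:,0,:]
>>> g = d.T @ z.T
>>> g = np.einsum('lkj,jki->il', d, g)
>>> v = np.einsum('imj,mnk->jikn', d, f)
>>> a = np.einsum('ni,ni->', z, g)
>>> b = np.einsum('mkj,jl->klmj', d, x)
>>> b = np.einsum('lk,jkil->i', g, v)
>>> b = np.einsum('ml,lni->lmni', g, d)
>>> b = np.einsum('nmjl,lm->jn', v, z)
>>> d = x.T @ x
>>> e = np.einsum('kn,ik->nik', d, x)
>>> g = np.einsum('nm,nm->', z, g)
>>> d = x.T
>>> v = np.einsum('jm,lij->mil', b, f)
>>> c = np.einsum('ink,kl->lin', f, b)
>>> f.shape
(3, 23, 5)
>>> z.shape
(23, 13)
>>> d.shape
(29, 2)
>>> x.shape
(2, 29)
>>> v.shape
(2, 23, 3)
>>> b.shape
(5, 2)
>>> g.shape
()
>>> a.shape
()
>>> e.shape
(29, 2, 29)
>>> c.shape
(2, 3, 23)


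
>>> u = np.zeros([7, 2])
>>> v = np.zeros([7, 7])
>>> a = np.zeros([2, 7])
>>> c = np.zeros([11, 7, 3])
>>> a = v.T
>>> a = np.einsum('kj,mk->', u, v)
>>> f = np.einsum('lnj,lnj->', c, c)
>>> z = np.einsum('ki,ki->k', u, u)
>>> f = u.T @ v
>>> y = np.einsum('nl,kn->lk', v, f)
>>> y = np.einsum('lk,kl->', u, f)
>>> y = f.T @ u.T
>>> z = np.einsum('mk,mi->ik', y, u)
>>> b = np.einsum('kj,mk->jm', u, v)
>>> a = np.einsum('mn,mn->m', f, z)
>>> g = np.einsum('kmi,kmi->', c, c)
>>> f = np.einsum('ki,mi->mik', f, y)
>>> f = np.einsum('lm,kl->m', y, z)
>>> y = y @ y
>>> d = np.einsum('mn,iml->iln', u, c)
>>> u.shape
(7, 2)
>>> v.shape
(7, 7)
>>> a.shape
(2,)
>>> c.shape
(11, 7, 3)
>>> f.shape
(7,)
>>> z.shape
(2, 7)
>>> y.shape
(7, 7)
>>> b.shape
(2, 7)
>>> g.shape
()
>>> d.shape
(11, 3, 2)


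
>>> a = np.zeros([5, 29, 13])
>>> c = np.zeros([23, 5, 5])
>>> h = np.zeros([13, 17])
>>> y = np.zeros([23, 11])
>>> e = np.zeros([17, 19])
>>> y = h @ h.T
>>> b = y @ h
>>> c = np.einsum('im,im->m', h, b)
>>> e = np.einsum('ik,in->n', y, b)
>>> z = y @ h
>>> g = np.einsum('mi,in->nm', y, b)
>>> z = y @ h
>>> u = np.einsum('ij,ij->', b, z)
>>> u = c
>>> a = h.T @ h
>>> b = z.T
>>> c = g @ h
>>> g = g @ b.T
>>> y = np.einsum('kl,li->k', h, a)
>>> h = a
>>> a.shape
(17, 17)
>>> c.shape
(17, 17)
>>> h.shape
(17, 17)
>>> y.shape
(13,)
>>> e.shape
(17,)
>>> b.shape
(17, 13)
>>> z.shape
(13, 17)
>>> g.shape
(17, 17)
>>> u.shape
(17,)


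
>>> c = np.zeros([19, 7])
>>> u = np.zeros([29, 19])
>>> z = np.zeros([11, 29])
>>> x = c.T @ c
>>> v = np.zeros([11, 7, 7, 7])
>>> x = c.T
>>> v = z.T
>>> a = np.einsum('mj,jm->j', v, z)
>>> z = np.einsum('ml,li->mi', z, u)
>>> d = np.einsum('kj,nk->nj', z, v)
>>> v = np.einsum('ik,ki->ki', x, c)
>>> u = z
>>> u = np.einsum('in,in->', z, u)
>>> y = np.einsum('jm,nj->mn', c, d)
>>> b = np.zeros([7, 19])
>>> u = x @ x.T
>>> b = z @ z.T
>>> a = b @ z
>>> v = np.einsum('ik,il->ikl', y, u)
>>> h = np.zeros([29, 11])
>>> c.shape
(19, 7)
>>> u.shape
(7, 7)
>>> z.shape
(11, 19)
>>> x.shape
(7, 19)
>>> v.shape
(7, 29, 7)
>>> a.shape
(11, 19)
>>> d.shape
(29, 19)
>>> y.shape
(7, 29)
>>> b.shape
(11, 11)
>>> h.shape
(29, 11)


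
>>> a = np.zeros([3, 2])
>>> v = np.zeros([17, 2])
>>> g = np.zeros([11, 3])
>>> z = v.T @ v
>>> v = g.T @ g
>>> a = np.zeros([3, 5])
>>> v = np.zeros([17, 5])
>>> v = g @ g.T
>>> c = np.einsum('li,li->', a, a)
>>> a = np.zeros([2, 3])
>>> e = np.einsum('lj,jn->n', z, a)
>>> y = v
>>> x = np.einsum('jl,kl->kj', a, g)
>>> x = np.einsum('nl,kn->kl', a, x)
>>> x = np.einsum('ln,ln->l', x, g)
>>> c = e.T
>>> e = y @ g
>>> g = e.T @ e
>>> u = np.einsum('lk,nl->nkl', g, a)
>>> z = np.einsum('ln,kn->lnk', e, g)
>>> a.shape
(2, 3)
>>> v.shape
(11, 11)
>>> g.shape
(3, 3)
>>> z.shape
(11, 3, 3)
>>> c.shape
(3,)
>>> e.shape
(11, 3)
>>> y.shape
(11, 11)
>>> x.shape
(11,)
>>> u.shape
(2, 3, 3)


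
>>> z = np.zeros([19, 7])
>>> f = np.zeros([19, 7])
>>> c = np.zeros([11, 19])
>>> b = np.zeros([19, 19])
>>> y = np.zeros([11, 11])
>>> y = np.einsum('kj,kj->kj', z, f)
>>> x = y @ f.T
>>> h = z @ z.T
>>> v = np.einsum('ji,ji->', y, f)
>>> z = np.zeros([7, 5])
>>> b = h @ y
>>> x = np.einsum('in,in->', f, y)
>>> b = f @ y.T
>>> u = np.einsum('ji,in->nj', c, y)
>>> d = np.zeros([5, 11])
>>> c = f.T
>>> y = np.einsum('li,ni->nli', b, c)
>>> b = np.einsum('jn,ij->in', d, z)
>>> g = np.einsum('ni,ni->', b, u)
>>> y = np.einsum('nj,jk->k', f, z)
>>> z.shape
(7, 5)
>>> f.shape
(19, 7)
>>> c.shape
(7, 19)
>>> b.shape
(7, 11)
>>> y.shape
(5,)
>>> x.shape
()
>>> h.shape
(19, 19)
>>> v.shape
()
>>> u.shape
(7, 11)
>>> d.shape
(5, 11)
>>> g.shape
()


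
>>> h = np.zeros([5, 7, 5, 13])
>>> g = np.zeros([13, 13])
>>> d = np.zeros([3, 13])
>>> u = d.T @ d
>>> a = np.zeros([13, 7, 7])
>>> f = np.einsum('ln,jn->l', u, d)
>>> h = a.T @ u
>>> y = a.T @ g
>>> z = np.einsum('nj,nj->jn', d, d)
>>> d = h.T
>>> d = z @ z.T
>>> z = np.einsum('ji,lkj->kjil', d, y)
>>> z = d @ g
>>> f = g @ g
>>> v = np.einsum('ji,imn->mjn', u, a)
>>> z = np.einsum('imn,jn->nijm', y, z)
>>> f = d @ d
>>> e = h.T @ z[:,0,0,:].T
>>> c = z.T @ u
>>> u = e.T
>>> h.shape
(7, 7, 13)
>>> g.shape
(13, 13)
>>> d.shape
(13, 13)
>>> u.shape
(13, 7, 13)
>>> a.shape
(13, 7, 7)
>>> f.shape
(13, 13)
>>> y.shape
(7, 7, 13)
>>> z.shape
(13, 7, 13, 7)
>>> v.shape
(7, 13, 7)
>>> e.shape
(13, 7, 13)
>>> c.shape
(7, 13, 7, 13)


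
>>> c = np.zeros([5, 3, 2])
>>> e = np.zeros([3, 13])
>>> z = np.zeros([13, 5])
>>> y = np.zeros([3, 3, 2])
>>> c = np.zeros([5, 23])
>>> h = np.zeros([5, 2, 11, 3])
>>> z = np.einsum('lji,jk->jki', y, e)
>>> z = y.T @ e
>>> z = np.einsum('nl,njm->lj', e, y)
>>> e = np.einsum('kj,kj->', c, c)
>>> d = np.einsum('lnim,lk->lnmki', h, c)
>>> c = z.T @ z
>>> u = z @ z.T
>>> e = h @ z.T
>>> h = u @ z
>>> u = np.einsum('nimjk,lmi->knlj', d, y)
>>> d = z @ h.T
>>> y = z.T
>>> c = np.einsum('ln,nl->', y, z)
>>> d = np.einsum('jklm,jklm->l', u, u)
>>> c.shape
()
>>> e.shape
(5, 2, 11, 13)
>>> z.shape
(13, 3)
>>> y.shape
(3, 13)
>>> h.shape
(13, 3)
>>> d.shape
(3,)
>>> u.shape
(11, 5, 3, 23)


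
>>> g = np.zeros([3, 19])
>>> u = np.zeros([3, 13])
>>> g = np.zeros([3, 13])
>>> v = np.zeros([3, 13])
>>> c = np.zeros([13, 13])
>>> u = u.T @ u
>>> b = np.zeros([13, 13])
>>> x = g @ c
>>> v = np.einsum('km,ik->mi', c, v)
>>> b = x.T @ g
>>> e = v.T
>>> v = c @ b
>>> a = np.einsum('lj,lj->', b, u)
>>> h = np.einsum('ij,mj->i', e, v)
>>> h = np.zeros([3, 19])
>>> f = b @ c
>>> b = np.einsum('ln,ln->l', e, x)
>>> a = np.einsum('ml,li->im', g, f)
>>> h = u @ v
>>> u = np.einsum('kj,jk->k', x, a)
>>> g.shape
(3, 13)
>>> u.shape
(3,)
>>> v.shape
(13, 13)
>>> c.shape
(13, 13)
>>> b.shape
(3,)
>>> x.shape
(3, 13)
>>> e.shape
(3, 13)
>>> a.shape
(13, 3)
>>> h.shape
(13, 13)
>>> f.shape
(13, 13)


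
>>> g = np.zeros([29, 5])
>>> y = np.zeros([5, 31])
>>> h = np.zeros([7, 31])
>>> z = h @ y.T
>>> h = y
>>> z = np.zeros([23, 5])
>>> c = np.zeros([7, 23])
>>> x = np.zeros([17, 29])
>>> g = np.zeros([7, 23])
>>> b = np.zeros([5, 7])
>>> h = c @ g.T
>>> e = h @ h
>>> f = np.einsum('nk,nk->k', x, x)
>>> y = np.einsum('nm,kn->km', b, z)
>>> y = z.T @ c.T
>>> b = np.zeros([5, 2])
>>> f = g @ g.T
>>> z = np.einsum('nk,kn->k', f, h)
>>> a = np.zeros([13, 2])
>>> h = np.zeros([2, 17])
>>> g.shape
(7, 23)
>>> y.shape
(5, 7)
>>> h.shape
(2, 17)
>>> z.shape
(7,)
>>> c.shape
(7, 23)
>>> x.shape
(17, 29)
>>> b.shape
(5, 2)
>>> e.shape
(7, 7)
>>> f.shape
(7, 7)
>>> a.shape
(13, 2)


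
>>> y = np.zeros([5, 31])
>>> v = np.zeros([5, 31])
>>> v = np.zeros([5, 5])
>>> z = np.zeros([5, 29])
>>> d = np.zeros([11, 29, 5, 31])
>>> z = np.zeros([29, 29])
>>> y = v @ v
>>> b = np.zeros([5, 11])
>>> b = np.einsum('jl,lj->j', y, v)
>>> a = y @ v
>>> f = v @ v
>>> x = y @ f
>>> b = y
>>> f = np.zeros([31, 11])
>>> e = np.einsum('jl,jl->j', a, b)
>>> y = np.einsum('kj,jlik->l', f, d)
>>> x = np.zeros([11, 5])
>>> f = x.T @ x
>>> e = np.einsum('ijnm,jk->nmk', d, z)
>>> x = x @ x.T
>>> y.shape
(29,)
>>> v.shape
(5, 5)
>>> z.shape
(29, 29)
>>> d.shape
(11, 29, 5, 31)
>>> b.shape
(5, 5)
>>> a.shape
(5, 5)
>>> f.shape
(5, 5)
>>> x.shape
(11, 11)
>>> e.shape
(5, 31, 29)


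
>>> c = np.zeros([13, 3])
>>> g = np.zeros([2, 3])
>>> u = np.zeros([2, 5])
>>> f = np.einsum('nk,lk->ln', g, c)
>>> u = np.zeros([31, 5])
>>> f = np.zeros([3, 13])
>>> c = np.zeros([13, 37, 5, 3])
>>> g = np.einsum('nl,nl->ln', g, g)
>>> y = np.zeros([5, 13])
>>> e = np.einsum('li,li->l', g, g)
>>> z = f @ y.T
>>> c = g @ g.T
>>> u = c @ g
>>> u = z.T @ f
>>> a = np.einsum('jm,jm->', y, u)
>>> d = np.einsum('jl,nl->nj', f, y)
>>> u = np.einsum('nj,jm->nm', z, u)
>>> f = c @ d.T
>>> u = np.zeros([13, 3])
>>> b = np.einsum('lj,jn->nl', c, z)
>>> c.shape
(3, 3)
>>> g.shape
(3, 2)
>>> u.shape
(13, 3)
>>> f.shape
(3, 5)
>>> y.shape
(5, 13)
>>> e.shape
(3,)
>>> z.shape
(3, 5)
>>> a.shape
()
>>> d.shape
(5, 3)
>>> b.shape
(5, 3)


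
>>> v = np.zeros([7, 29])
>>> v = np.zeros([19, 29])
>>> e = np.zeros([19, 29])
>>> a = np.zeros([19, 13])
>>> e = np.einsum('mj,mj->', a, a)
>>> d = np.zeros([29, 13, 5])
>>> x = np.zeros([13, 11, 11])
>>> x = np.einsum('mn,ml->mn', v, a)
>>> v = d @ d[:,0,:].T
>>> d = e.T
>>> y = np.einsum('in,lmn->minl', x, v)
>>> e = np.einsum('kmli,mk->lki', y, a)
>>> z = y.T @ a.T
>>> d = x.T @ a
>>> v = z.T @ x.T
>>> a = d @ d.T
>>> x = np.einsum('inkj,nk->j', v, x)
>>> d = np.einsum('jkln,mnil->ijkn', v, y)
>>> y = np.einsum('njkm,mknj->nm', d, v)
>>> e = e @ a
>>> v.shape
(19, 19, 29, 19)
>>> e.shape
(29, 13, 29)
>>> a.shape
(29, 29)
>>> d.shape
(29, 19, 19, 19)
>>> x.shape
(19,)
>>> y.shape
(29, 19)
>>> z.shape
(29, 29, 19, 19)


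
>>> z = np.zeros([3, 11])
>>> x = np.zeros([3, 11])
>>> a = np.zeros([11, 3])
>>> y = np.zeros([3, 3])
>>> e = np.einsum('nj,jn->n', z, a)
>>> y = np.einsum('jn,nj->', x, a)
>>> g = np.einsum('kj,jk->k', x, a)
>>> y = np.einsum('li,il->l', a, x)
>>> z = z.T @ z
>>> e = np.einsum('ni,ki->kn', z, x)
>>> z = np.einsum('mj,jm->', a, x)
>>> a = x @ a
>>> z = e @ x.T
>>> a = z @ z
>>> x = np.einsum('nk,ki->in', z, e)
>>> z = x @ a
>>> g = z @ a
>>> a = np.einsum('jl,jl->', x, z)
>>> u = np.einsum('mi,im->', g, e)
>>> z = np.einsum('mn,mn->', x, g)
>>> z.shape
()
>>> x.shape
(11, 3)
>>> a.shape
()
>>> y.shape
(11,)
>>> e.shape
(3, 11)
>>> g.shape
(11, 3)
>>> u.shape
()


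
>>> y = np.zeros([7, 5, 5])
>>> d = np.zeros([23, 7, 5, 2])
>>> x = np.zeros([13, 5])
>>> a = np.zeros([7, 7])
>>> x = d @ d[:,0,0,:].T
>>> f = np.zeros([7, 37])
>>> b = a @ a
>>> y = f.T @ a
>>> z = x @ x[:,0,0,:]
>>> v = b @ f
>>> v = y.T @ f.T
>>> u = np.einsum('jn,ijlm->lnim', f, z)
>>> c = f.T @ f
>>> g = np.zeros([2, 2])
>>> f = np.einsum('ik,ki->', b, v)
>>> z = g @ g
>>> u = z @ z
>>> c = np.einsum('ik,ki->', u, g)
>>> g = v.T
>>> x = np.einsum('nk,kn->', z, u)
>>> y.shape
(37, 7)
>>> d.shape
(23, 7, 5, 2)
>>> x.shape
()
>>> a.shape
(7, 7)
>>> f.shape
()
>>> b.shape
(7, 7)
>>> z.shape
(2, 2)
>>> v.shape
(7, 7)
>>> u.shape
(2, 2)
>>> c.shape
()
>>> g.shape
(7, 7)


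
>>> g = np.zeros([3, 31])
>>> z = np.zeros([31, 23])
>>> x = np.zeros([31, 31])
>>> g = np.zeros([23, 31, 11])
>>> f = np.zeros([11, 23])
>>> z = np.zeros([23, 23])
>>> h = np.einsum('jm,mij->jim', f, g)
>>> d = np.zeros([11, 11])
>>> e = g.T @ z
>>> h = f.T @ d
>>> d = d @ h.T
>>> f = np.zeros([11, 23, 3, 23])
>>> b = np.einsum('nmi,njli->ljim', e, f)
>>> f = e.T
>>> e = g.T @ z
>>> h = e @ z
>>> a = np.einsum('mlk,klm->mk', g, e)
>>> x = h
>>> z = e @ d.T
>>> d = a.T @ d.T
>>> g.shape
(23, 31, 11)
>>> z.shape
(11, 31, 11)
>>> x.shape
(11, 31, 23)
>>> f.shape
(23, 31, 11)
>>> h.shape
(11, 31, 23)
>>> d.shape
(11, 11)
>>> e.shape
(11, 31, 23)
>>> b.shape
(3, 23, 23, 31)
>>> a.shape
(23, 11)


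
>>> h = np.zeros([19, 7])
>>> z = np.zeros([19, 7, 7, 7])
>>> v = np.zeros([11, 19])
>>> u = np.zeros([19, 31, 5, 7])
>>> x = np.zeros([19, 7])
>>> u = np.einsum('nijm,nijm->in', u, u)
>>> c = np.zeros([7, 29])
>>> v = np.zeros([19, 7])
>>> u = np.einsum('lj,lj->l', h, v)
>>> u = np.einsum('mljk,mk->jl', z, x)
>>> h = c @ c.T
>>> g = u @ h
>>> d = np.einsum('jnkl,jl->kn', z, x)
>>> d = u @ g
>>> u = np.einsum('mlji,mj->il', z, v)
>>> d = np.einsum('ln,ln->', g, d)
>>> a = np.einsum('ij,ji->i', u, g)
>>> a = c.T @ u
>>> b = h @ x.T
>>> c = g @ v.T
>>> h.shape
(7, 7)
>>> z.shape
(19, 7, 7, 7)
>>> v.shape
(19, 7)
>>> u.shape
(7, 7)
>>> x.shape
(19, 7)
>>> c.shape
(7, 19)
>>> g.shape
(7, 7)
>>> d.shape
()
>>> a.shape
(29, 7)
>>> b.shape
(7, 19)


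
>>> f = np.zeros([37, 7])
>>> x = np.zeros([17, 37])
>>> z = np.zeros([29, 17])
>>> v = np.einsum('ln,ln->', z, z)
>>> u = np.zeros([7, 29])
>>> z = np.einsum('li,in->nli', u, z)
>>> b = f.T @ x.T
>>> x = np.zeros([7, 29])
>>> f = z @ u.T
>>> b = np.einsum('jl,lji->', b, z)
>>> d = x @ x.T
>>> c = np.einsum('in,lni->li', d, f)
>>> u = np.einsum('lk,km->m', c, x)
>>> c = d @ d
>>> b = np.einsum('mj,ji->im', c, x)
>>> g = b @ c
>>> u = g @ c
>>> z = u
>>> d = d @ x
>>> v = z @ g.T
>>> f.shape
(17, 7, 7)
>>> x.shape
(7, 29)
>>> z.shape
(29, 7)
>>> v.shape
(29, 29)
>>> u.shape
(29, 7)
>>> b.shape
(29, 7)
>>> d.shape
(7, 29)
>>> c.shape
(7, 7)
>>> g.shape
(29, 7)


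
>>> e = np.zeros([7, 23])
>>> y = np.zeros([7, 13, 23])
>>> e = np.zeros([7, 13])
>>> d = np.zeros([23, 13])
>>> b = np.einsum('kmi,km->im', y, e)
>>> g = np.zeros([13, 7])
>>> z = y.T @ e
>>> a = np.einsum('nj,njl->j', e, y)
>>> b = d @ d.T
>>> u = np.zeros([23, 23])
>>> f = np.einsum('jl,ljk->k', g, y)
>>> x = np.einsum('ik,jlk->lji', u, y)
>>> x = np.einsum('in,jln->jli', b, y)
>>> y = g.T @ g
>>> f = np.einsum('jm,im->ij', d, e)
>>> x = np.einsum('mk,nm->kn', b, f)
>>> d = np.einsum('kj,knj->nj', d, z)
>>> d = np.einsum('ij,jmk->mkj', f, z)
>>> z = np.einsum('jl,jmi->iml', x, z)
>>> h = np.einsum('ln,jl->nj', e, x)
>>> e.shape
(7, 13)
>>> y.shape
(7, 7)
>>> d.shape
(13, 13, 23)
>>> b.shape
(23, 23)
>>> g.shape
(13, 7)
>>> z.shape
(13, 13, 7)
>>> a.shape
(13,)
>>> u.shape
(23, 23)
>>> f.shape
(7, 23)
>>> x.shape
(23, 7)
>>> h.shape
(13, 23)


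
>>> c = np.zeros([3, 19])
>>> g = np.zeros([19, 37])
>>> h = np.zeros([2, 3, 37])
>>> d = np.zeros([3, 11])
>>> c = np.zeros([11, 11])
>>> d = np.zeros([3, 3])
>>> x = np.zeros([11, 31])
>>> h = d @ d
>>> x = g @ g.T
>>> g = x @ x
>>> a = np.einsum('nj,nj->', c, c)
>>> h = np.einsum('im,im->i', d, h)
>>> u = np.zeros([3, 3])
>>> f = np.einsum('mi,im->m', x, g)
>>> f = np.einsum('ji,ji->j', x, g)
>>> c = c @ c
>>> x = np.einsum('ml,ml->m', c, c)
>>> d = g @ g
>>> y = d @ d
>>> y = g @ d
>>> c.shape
(11, 11)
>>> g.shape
(19, 19)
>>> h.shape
(3,)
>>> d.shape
(19, 19)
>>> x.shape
(11,)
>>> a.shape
()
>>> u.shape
(3, 3)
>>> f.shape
(19,)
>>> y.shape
(19, 19)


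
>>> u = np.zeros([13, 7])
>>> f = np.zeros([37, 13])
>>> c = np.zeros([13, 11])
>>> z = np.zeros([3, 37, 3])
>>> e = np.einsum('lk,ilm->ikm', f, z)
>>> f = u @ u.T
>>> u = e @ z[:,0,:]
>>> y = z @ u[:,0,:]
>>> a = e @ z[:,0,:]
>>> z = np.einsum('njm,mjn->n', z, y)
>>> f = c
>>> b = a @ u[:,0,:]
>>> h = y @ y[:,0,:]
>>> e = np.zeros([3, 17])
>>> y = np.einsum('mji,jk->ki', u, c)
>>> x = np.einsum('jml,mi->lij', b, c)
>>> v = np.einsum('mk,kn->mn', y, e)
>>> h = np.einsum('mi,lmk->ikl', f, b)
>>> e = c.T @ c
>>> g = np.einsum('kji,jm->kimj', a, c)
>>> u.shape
(3, 13, 3)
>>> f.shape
(13, 11)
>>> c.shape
(13, 11)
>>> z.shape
(3,)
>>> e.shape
(11, 11)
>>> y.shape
(11, 3)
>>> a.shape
(3, 13, 3)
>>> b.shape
(3, 13, 3)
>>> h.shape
(11, 3, 3)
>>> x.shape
(3, 11, 3)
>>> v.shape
(11, 17)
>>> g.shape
(3, 3, 11, 13)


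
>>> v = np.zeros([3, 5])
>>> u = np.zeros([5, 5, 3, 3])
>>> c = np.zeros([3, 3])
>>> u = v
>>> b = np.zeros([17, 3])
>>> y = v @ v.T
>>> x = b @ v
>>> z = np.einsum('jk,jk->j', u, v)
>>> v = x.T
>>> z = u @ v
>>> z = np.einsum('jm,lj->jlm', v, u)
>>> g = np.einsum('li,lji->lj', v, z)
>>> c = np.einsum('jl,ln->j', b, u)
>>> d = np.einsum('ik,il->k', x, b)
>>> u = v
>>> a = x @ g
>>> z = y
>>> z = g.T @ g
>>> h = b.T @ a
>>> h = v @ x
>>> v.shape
(5, 17)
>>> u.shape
(5, 17)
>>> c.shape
(17,)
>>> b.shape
(17, 3)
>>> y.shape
(3, 3)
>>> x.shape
(17, 5)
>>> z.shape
(3, 3)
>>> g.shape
(5, 3)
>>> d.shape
(5,)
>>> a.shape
(17, 3)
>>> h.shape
(5, 5)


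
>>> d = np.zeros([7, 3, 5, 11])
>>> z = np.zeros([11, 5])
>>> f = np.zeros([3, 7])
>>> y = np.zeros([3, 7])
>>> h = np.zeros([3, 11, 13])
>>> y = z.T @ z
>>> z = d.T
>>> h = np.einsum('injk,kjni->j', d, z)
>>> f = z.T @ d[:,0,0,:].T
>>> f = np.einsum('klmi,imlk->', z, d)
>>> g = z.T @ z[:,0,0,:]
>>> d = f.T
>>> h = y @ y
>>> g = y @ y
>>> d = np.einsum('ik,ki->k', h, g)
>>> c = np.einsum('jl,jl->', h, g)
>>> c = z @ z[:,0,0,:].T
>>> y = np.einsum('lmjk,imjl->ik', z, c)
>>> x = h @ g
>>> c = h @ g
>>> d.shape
(5,)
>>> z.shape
(11, 5, 3, 7)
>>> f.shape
()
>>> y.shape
(11, 7)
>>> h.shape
(5, 5)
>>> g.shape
(5, 5)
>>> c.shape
(5, 5)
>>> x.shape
(5, 5)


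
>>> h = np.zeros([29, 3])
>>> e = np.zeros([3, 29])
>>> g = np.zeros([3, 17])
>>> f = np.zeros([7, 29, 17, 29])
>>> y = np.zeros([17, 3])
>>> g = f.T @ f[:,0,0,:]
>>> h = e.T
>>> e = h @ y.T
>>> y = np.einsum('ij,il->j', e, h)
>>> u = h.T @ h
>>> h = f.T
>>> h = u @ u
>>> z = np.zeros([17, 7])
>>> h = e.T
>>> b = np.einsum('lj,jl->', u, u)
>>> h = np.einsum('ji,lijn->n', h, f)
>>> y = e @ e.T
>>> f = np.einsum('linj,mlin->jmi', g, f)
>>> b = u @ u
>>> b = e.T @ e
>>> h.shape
(29,)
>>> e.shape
(29, 17)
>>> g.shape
(29, 17, 29, 29)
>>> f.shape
(29, 7, 17)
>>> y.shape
(29, 29)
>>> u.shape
(3, 3)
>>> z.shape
(17, 7)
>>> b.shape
(17, 17)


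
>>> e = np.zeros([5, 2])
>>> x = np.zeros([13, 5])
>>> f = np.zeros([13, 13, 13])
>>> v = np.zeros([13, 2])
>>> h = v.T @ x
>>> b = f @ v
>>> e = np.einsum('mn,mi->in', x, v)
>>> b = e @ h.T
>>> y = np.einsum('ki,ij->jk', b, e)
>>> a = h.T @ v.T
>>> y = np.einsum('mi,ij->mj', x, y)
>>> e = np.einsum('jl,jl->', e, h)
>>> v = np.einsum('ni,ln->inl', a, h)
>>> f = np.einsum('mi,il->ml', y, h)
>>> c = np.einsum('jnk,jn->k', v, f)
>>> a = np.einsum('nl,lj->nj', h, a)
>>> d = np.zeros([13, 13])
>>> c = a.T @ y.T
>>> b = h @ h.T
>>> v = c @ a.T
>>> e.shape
()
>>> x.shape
(13, 5)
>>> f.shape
(13, 5)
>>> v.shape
(13, 2)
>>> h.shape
(2, 5)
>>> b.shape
(2, 2)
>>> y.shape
(13, 2)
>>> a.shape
(2, 13)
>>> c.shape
(13, 13)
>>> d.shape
(13, 13)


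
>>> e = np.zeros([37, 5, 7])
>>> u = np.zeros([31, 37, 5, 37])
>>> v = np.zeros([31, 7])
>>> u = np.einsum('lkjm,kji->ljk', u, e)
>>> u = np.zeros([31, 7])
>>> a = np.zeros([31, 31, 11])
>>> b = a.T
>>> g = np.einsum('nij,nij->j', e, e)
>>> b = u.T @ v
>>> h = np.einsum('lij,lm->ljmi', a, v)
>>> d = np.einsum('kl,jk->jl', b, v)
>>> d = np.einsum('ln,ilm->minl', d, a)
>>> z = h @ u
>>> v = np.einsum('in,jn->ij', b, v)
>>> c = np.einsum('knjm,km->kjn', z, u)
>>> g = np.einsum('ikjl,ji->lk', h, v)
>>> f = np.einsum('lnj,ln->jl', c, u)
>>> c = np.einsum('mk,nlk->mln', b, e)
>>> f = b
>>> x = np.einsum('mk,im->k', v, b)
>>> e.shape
(37, 5, 7)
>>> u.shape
(31, 7)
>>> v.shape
(7, 31)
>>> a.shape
(31, 31, 11)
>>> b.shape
(7, 7)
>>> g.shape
(31, 11)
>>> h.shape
(31, 11, 7, 31)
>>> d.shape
(11, 31, 7, 31)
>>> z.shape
(31, 11, 7, 7)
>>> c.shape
(7, 5, 37)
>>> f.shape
(7, 7)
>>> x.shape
(31,)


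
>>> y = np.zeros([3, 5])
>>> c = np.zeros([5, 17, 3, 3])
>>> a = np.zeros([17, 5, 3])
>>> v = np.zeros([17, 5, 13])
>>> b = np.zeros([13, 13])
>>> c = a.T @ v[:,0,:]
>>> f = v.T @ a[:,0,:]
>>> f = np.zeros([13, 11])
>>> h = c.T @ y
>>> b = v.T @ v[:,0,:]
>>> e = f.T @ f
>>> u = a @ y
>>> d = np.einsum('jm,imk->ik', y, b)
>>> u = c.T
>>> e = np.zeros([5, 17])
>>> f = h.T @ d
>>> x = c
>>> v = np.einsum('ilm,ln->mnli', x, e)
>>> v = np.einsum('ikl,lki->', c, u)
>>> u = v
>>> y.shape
(3, 5)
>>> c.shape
(3, 5, 13)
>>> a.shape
(17, 5, 3)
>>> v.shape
()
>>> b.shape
(13, 5, 13)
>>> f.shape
(5, 5, 13)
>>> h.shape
(13, 5, 5)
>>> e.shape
(5, 17)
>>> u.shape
()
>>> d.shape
(13, 13)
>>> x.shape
(3, 5, 13)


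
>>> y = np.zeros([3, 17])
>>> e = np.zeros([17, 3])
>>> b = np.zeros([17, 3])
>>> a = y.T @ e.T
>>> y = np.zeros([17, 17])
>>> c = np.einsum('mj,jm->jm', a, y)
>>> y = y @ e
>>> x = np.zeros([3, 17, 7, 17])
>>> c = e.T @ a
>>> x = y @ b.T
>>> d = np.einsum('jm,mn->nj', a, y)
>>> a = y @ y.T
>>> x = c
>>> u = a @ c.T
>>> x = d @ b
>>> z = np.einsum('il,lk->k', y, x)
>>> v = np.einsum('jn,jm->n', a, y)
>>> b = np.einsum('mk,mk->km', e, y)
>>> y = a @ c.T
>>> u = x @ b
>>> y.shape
(17, 3)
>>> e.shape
(17, 3)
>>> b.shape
(3, 17)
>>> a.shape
(17, 17)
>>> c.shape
(3, 17)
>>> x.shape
(3, 3)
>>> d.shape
(3, 17)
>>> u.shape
(3, 17)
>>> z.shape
(3,)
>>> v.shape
(17,)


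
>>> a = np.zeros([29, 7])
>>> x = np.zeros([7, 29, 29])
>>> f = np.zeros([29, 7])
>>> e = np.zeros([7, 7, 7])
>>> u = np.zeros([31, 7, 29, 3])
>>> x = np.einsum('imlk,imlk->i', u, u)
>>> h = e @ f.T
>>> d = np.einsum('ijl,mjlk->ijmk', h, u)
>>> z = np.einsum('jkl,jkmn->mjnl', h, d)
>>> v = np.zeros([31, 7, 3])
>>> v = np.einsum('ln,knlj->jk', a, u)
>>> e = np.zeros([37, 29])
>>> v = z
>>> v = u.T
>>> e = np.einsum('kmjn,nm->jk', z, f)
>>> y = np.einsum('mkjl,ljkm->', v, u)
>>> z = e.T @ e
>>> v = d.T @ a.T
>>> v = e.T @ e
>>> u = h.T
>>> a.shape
(29, 7)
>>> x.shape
(31,)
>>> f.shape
(29, 7)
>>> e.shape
(3, 31)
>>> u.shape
(29, 7, 7)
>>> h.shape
(7, 7, 29)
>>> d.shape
(7, 7, 31, 3)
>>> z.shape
(31, 31)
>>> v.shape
(31, 31)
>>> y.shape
()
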